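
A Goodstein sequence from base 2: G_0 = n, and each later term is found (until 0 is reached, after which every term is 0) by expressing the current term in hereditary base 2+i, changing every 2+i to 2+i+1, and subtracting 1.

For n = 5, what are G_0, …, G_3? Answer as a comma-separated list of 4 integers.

step 0: 5 = 2^2 + 1; sub 3 for 2: 3^3 + 1; = 28; G_1 = 28−1 = 27
step 1: 27 = 3^3; sub 4 for 3: 4^4; = 256; G_2 = 256−1 = 255
step 2: 255 = 3·4^3 + 3·4^2 + 3·4 + 3; sub 5 for 4: 3·5^3 + 3·5^2 + 3·5 + 3; = 468; G_3 = 468−1 = 467

5, 27, 255, 467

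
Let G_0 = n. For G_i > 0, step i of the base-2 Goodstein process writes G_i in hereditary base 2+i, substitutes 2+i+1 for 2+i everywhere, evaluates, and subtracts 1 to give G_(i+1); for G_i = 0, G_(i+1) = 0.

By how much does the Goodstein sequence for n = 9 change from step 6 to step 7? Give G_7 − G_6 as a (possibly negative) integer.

1111930522

base 2: 9 = 2^(2 + 1) + 1; at 3: 3^(3 + 1) + 1 = 82; next = 81
base 3: 81 = 3^(3 + 1); at 4: 4^(4 + 1) = 1024; next = 1023
base 4: 1023 = 3·4^4 + 3·4^3 + 3·4^2 + 3·4 + 3; at 5: 3·5^5 + 3·5^3 + 3·5^2 + 3·5 + 3 = 9843; next = 9842
base 5: 9842 = 3·5^5 + 3·5^3 + 3·5^2 + 3·5 + 2; at 6: 3·6^6 + 3·6^3 + 3·6^2 + 3·6 + 2 = 140744; next = 140743
base 6: 140743 = 3·6^6 + 3·6^3 + 3·6^2 + 3·6 + 1; at 7: 3·7^7 + 3·7^3 + 3·7^2 + 3·7 + 1 = 2471827; next = 2471826
base 7: 2471826 = 3·7^7 + 3·7^3 + 3·7^2 + 3·7; at 8: 3·8^8 + 3·8^3 + 3·8^2 + 3·8 = 50333400; next = 50333399
base 8: 50333399 = 3·8^8 + 3·8^3 + 3·8^2 + 2·8 + 7; at 9: 3·9^9 + 3·9^3 + 3·9^2 + 2·9 + 7 = 1162263922; next = 1162263921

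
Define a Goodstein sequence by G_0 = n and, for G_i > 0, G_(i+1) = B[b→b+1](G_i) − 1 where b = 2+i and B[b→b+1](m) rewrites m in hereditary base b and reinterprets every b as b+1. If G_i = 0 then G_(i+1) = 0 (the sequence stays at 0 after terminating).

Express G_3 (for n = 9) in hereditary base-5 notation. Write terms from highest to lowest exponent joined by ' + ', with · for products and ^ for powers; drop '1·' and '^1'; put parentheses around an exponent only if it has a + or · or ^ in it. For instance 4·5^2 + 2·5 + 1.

3·5^5 + 3·5^3 + 3·5^2 + 3·5 + 2

9 —HB2→ 2^(2 + 1) + 1 —bump→ 3^(3 + 1) + 1 = 82 —(−1)→ 81
81 —HB3→ 3^(3 + 1) —bump→ 4^(4 + 1) = 1024 —(−1)→ 1023
1023 —HB4→ 3·4^4 + 3·4^3 + 3·4^2 + 3·4 + 3 —bump→ 3·5^5 + 3·5^3 + 3·5^2 + 3·5 + 3 = 9843 —(−1)→ 9842
9842 —HB5→ 3·5^5 + 3·5^3 + 3·5^2 + 3·5 + 2 —bump→ 3·6^6 + 3·6^3 + 3·6^2 + 3·6 + 2 = 140744 —(−1)→ 140743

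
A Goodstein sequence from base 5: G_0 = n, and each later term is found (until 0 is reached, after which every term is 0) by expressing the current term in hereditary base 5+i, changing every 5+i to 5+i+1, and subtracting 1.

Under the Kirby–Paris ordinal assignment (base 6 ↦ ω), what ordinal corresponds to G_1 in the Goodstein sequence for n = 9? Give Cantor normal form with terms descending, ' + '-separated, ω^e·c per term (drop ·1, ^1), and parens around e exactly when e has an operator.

G_0 = 9. HB_5(9) = 5 + 4. Bump = 10. G_1 = 9.
G_1 = 9. HB_6(9) = 6 + 3. Bump = 10. G_2 = 9.

ω + 3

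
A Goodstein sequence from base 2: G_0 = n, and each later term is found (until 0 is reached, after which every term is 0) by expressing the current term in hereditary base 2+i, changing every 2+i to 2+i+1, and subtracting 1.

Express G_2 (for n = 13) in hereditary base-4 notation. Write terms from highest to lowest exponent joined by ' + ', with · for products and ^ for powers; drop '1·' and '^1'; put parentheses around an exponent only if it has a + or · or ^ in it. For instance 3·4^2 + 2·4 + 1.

[0] 13 ≡ 2^(2 + 1) + 2^2 + 1 (base 2). Lift 3: 109. −1: 108.
[1] 108 ≡ 3^(3 + 1) + 3^3 (base 3). Lift 4: 1280. −1: 1279.
[2] 1279 ≡ 4^(4 + 1) + 3·4^3 + 3·4^2 + 3·4 + 3 (base 4). Lift 5: 16093. −1: 16092.

4^(4 + 1) + 3·4^3 + 3·4^2 + 3·4 + 3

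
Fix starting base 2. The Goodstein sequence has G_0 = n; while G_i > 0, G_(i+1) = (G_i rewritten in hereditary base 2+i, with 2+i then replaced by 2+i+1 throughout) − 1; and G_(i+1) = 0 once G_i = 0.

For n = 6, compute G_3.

base 2: 6 = 2^2 + 2; at 3: 3^3 + 3 = 30; next = 29
base 3: 29 = 3^3 + 2; at 4: 4^4 + 2 = 258; next = 257
base 4: 257 = 4^4 + 1; at 5: 5^5 + 1 = 3126; next = 3125
base 5: 3125 = 5^5; at 6: 6^6 = 46656; next = 46655

3125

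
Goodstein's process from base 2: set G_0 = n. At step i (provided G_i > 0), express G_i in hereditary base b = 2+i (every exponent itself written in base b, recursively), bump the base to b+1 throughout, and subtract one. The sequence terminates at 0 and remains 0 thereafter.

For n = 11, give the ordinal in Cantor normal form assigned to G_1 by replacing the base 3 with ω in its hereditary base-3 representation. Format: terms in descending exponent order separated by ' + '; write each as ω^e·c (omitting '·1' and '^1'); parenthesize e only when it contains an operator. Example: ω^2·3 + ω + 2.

ω^(ω + 1) + ω

i=0: 11 = 2^(2 + 1) + 2 + 1 (b=2); 2→3: 3^(3 + 1) + 3 + 1 = 85; 85−1 = 84
i=1: 84 = 3^(3 + 1) + 3 (b=3); 3→4: 4^(4 + 1) + 4 = 1028; 1028−1 = 1027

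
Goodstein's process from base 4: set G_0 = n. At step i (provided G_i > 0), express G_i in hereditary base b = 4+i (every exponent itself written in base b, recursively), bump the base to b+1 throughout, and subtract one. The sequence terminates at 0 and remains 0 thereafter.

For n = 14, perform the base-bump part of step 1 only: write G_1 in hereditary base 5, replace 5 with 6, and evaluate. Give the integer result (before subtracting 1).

19

[0] 14 ≡ 3·4 + 2 (base 4). Lift 5: 17. −1: 16.
[1] 16 ≡ 3·5 + 1 (base 5). Lift 6: 19. −1: 18.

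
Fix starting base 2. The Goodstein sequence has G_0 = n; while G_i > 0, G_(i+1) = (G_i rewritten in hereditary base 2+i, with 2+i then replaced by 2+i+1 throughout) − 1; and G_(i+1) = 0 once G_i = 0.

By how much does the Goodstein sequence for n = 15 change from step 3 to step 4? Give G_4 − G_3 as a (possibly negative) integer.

307841

G_0=15  [base 2] 2^(2 + 1) + 2^2 + 2 + 1  →[2↦3]→  3^(3 + 1) + 3^3 + 3 + 1 = 112  −1 ⇒ G_1=111
G_1=111  [base 3] 3^(3 + 1) + 3^3 + 3  →[3↦4]→  4^(4 + 1) + 4^4 + 4 = 1284  −1 ⇒ G_2=1283
G_2=1283  [base 4] 4^(4 + 1) + 4^4 + 3  →[4↦5]→  5^(5 + 1) + 5^5 + 3 = 18753  −1 ⇒ G_3=18752
G_3=18752  [base 5] 5^(5 + 1) + 5^5 + 2  →[5↦6]→  6^(6 + 1) + 6^6 + 2 = 326594  −1 ⇒ G_4=326593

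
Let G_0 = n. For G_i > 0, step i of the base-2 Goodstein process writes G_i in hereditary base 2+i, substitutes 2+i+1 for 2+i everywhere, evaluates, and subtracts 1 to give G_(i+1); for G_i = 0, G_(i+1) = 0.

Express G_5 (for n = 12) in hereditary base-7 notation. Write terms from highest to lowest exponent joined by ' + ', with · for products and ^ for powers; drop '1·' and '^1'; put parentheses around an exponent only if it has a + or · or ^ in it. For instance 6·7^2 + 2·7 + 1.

G_0=12  [base 2] 2^(2 + 1) + 2^2  →[2↦3]→  3^(3 + 1) + 3^3 = 108  −1 ⇒ G_1=107
G_1=107  [base 3] 3^(3 + 1) + 2·3^2 + 2·3 + 2  →[3↦4]→  4^(4 + 1) + 2·4^2 + 2·4 + 2 = 1066  −1 ⇒ G_2=1065
G_2=1065  [base 4] 4^(4 + 1) + 2·4^2 + 2·4 + 1  →[4↦5]→  5^(5 + 1) + 2·5^2 + 2·5 + 1 = 15686  −1 ⇒ G_3=15685
G_3=15685  [base 5] 5^(5 + 1) + 2·5^2 + 2·5  →[5↦6]→  6^(6 + 1) + 2·6^2 + 2·6 = 280020  −1 ⇒ G_4=280019
G_4=280019  [base 6] 6^(6 + 1) + 2·6^2 + 6 + 5  →[6↦7]→  7^(7 + 1) + 2·7^2 + 7 + 5 = 5764911  −1 ⇒ G_5=5764910
G_5=5764910  [base 7] 7^(7 + 1) + 2·7^2 + 7 + 4  →[7↦8]→  8^(8 + 1) + 2·8^2 + 8 + 4 = 134217868  −1 ⇒ G_6=134217867

7^(7 + 1) + 2·7^2 + 7 + 4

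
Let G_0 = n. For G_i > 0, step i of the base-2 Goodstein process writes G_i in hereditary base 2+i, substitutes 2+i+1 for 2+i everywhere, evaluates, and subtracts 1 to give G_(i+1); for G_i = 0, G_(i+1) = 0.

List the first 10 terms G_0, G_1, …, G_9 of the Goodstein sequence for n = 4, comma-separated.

i=0: 4 = 2^2 (b=2); 2→3: 3^3 = 27; 27−1 = 26
i=1: 26 = 2·3^2 + 2·3 + 2 (b=3); 3→4: 2·4^2 + 2·4 + 2 = 42; 42−1 = 41
i=2: 41 = 2·4^2 + 2·4 + 1 (b=4); 4→5: 2·5^2 + 2·5 + 1 = 61; 61−1 = 60
i=3: 60 = 2·5^2 + 2·5 (b=5); 5→6: 2·6^2 + 2·6 = 84; 84−1 = 83
i=4: 83 = 2·6^2 + 6 + 5 (b=6); 6→7: 2·7^2 + 7 + 5 = 110; 110−1 = 109
i=5: 109 = 2·7^2 + 7 + 4 (b=7); 7→8: 2·8^2 + 8 + 4 = 140; 140−1 = 139
i=6: 139 = 2·8^2 + 8 + 3 (b=8); 8→9: 2·9^2 + 9 + 3 = 174; 174−1 = 173
i=7: 173 = 2·9^2 + 9 + 2 (b=9); 9→10: 2·10^2 + 10 + 2 = 212; 212−1 = 211
i=8: 211 = 2·10^2 + 10 + 1 (b=10); 10→11: 2·11^2 + 11 + 1 = 254; 254−1 = 253

4, 26, 41, 60, 83, 109, 139, 173, 211, 253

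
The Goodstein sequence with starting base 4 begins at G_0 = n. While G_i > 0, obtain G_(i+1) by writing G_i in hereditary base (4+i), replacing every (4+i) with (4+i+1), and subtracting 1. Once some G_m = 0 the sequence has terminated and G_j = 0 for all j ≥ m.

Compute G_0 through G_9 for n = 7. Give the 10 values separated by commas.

G_0 = 7. HB_4(7) = 4 + 3. Bump = 8. G_1 = 7.
G_1 = 7. HB_5(7) = 5 + 2. Bump = 8. G_2 = 7.
G_2 = 7. HB_6(7) = 6 + 1. Bump = 8. G_3 = 7.
G_3 = 7. HB_7(7) = 7. Bump = 8. G_4 = 7.
G_4 = 7. HB_8(7) = 7. Bump = 7. G_5 = 6.
G_5 = 6. HB_9(6) = 6. Bump = 6. G_6 = 5.
G_6 = 5. HB_10(5) = 5. Bump = 5. G_7 = 4.
G_7 = 4. HB_11(4) = 4. Bump = 4. G_8 = 3.
G_8 = 3. HB_12(3) = 3. Bump = 3. G_9 = 2.

7, 7, 7, 7, 7, 6, 5, 4, 3, 2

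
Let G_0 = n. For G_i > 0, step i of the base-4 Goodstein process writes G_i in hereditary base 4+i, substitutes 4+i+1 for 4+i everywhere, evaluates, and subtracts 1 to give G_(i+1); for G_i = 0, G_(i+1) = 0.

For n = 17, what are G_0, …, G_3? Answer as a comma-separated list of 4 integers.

17, 25, 35, 39

17 —HB4→ 4^2 + 1 —bump→ 5^2 + 1 = 26 —(−1)→ 25
25 —HB5→ 5^2 —bump→ 6^2 = 36 —(−1)→ 35
35 —HB6→ 5·6 + 5 —bump→ 5·7 + 5 = 40 —(−1)→ 39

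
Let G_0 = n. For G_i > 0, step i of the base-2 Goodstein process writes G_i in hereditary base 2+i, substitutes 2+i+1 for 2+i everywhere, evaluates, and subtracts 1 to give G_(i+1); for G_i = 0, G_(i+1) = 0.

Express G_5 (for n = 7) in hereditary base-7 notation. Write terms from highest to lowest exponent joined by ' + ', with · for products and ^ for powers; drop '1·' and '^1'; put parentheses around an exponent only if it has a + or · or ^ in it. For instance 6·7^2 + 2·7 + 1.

7^7

G_0=7  [base 2] 2^2 + 2 + 1  →[2↦3]→  3^3 + 3 + 1 = 31  −1 ⇒ G_1=30
G_1=30  [base 3] 3^3 + 3  →[3↦4]→  4^4 + 4 = 260  −1 ⇒ G_2=259
G_2=259  [base 4] 4^4 + 3  →[4↦5]→  5^5 + 3 = 3128  −1 ⇒ G_3=3127
G_3=3127  [base 5] 5^5 + 2  →[5↦6]→  6^6 + 2 = 46658  −1 ⇒ G_4=46657
G_4=46657  [base 6] 6^6 + 1  →[6↦7]→  7^7 + 1 = 823544  −1 ⇒ G_5=823543
G_5=823543  [base 7] 7^7  →[7↦8]→  8^8 = 16777216  −1 ⇒ G_6=16777215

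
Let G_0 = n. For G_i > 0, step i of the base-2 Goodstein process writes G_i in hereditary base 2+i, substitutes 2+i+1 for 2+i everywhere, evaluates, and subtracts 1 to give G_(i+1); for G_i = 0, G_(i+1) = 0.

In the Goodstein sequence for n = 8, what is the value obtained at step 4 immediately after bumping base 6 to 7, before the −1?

1647196

base 2: 8 = 2^(2 + 1); at 3: 3^(3 + 1) = 81; next = 80
base 3: 80 = 2·3^3 + 2·3^2 + 2·3 + 2; at 4: 2·4^4 + 2·4^2 + 2·4 + 2 = 554; next = 553
base 4: 553 = 2·4^4 + 2·4^2 + 2·4 + 1; at 5: 2·5^5 + 2·5^2 + 2·5 + 1 = 6311; next = 6310
base 5: 6310 = 2·5^5 + 2·5^2 + 2·5; at 6: 2·6^6 + 2·6^2 + 2·6 = 93396; next = 93395
base 6: 93395 = 2·6^6 + 2·6^2 + 6 + 5; at 7: 2·7^7 + 2·7^2 + 7 + 5 = 1647196; next = 1647195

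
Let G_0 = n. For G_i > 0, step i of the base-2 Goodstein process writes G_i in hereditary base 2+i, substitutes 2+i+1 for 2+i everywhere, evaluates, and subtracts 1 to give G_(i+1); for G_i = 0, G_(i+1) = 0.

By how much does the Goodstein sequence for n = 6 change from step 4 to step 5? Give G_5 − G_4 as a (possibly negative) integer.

51384

G_0 = 6. HB_2(6) = 2^2 + 2. Bump = 30. G_1 = 29.
G_1 = 29. HB_3(29) = 3^3 + 2. Bump = 258. G_2 = 257.
G_2 = 257. HB_4(257) = 4^4 + 1. Bump = 3126. G_3 = 3125.
G_3 = 3125. HB_5(3125) = 5^5. Bump = 46656. G_4 = 46655.
G_4 = 46655. HB_6(46655) = 5·6^5 + 5·6^4 + 5·6^3 + 5·6^2 + 5·6 + 5. Bump = 98040. G_5 = 98039.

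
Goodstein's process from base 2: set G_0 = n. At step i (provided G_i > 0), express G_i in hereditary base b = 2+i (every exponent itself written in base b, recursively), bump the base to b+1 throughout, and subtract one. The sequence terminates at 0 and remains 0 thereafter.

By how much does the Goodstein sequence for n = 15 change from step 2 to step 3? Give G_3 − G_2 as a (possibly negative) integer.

base 2: 15 = 2^(2 + 1) + 2^2 + 2 + 1; at 3: 3^(3 + 1) + 3^3 + 3 + 1 = 112; next = 111
base 3: 111 = 3^(3 + 1) + 3^3 + 3; at 4: 4^(4 + 1) + 4^4 + 4 = 1284; next = 1283
base 4: 1283 = 4^(4 + 1) + 4^4 + 3; at 5: 5^(5 + 1) + 5^5 + 3 = 18753; next = 18752

17469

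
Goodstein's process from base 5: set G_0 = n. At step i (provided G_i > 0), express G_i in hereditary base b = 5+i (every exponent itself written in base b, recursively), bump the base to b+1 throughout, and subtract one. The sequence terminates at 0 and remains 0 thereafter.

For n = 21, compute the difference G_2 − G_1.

i=0: 21 = 4·5 + 1 (b=5); 5→6: 4·6 + 1 = 25; 25−1 = 24
i=1: 24 = 4·6 (b=6); 6→7: 4·7 = 28; 28−1 = 27

3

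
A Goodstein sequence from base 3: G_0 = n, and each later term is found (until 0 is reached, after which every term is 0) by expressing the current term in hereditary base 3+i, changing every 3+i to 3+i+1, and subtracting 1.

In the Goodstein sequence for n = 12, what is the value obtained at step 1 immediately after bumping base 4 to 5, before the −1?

28

(0) 12|_3 = 3^2 + 3 ↦ 4^2 + 4|_4 = 20 ⇒ 19
(1) 19|_4 = 4^2 + 3 ↦ 5^2 + 3|_5 = 28 ⇒ 27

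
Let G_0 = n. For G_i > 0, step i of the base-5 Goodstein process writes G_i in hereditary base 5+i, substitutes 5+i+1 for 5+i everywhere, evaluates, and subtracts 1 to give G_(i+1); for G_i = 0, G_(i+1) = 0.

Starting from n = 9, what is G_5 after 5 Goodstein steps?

9

9 —HB5→ 5 + 4 —bump→ 6 + 4 = 10 —(−1)→ 9
9 —HB6→ 6 + 3 —bump→ 7 + 3 = 10 —(−1)→ 9
9 —HB7→ 7 + 2 —bump→ 8 + 2 = 10 —(−1)→ 9
9 —HB8→ 8 + 1 —bump→ 9 + 1 = 10 —(−1)→ 9
9 —HB9→ 9 —bump→ 10 = 10 —(−1)→ 9
9 —HB10→ 9 —bump→ 9 = 9 —(−1)→ 8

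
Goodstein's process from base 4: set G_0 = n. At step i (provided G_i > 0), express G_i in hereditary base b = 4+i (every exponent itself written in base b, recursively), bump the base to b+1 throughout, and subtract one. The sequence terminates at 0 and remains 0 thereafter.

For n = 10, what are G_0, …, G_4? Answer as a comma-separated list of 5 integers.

10 —HB4→ 2·4 + 2 —bump→ 2·5 + 2 = 12 —(−1)→ 11
11 —HB5→ 2·5 + 1 —bump→ 2·6 + 1 = 13 —(−1)→ 12
12 —HB6→ 2·6 —bump→ 2·7 = 14 —(−1)→ 13
13 —HB7→ 7 + 6 —bump→ 8 + 6 = 14 —(−1)→ 13

10, 11, 12, 13, 13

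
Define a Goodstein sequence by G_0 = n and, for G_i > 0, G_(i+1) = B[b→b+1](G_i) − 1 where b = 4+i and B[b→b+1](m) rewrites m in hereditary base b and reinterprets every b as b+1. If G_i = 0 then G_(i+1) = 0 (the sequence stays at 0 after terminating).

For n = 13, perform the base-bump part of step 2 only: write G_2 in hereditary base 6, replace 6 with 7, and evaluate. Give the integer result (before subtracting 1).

G_0=13  [base 4] 3·4 + 1  →[4↦5]→  3·5 + 1 = 16  −1 ⇒ G_1=15
G_1=15  [base 5] 3·5  →[5↦6]→  3·6 = 18  −1 ⇒ G_2=17

19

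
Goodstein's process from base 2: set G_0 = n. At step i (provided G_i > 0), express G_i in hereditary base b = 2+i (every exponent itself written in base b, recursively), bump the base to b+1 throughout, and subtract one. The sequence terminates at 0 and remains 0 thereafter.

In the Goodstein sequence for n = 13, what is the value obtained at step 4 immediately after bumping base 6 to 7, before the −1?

5765999

G_0=13  [base 2] 2^(2 + 1) + 2^2 + 1  →[2↦3]→  3^(3 + 1) + 3^3 + 1 = 109  −1 ⇒ G_1=108
G_1=108  [base 3] 3^(3 + 1) + 3^3  →[3↦4]→  4^(4 + 1) + 4^4 = 1280  −1 ⇒ G_2=1279
G_2=1279  [base 4] 4^(4 + 1) + 3·4^3 + 3·4^2 + 3·4 + 3  →[4↦5]→  5^(5 + 1) + 3·5^3 + 3·5^2 + 3·5 + 3 = 16093  −1 ⇒ G_3=16092
G_3=16092  [base 5] 5^(5 + 1) + 3·5^3 + 3·5^2 + 3·5 + 2  →[5↦6]→  6^(6 + 1) + 3·6^3 + 3·6^2 + 3·6 + 2 = 280712  −1 ⇒ G_4=280711
G_4=280711  [base 6] 6^(6 + 1) + 3·6^3 + 3·6^2 + 3·6 + 1  →[6↦7]→  7^(7 + 1) + 3·7^3 + 3·7^2 + 3·7 + 1 = 5765999  −1 ⇒ G_5=5765998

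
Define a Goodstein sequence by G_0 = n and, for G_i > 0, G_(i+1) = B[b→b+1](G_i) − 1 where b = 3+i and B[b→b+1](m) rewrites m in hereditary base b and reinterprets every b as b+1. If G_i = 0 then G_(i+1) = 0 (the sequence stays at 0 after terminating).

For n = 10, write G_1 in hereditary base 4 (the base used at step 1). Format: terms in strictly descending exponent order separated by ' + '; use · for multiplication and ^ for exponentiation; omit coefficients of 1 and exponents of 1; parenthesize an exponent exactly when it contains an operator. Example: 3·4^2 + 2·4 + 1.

base 3: 10 = 3^2 + 1; at 4: 4^2 + 1 = 17; next = 16
base 4: 16 = 4^2; at 5: 5^2 = 25; next = 24

4^2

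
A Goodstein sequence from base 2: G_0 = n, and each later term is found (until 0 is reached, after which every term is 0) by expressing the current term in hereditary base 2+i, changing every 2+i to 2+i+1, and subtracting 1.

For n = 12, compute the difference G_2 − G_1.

G_0=12  [base 2] 2^(2 + 1) + 2^2  →[2↦3]→  3^(3 + 1) + 3^3 = 108  −1 ⇒ G_1=107
G_1=107  [base 3] 3^(3 + 1) + 2·3^2 + 2·3 + 2  →[3↦4]→  4^(4 + 1) + 2·4^2 + 2·4 + 2 = 1066  −1 ⇒ G_2=1065

958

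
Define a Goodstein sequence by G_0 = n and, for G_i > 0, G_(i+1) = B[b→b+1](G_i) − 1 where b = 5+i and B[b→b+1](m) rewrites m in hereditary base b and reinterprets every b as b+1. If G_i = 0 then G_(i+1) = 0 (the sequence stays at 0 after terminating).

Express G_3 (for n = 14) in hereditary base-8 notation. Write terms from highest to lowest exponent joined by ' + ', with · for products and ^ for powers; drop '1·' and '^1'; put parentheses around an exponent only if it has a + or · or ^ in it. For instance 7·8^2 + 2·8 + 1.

G_0=14  [base 5] 2·5 + 4  →[5↦6]→  2·6 + 4 = 16  −1 ⇒ G_1=15
G_1=15  [base 6] 2·6 + 3  →[6↦7]→  2·7 + 3 = 17  −1 ⇒ G_2=16
G_2=16  [base 7] 2·7 + 2  →[7↦8]→  2·8 + 2 = 18  −1 ⇒ G_3=17
G_3=17  [base 8] 2·8 + 1  →[8↦9]→  2·9 + 1 = 19  −1 ⇒ G_4=18

2·8 + 1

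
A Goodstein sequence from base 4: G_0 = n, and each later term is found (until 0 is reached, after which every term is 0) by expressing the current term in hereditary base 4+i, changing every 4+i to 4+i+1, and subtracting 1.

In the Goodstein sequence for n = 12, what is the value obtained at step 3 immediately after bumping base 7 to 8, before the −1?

18

base 4: 12 = 3·4; at 5: 3·5 = 15; next = 14
base 5: 14 = 2·5 + 4; at 6: 2·6 + 4 = 16; next = 15
base 6: 15 = 2·6 + 3; at 7: 2·7 + 3 = 17; next = 16
base 7: 16 = 2·7 + 2; at 8: 2·8 + 2 = 18; next = 17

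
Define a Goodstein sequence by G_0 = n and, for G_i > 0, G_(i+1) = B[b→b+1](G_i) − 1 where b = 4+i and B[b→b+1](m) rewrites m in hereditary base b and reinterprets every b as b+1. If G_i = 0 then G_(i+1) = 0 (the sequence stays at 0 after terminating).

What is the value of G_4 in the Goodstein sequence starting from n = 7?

G_0=7  [base 4] 4 + 3  →[4↦5]→  5 + 3 = 8  −1 ⇒ G_1=7
G_1=7  [base 5] 5 + 2  →[5↦6]→  6 + 2 = 8  −1 ⇒ G_2=7
G_2=7  [base 6] 6 + 1  →[6↦7]→  7 + 1 = 8  −1 ⇒ G_3=7
G_3=7  [base 7] 7  →[7↦8]→  8 = 8  −1 ⇒ G_4=7
G_4=7  [base 8] 7  →[8↦9]→  7 = 7  −1 ⇒ G_5=6

7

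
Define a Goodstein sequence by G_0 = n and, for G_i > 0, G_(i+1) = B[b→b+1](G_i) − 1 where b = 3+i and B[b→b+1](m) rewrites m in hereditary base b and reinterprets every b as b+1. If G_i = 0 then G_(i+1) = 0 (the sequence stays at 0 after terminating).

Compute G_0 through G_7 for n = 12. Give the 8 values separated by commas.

step 0: 12 = 3^2 + 3; sub 4 for 3: 4^2 + 4; = 20; G_1 = 20−1 = 19
step 1: 19 = 4^2 + 3; sub 5 for 4: 5^2 + 3; = 28; G_2 = 28−1 = 27
step 2: 27 = 5^2 + 2; sub 6 for 5: 6^2 + 2; = 38; G_3 = 38−1 = 37
step 3: 37 = 6^2 + 1; sub 7 for 6: 7^2 + 1; = 50; G_4 = 50−1 = 49
step 4: 49 = 7^2; sub 8 for 7: 8^2; = 64; G_5 = 64−1 = 63
step 5: 63 = 7·8 + 7; sub 9 for 8: 7·9 + 7; = 70; G_6 = 70−1 = 69
step 6: 69 = 7·9 + 6; sub 10 for 9: 7·10 + 6; = 76; G_7 = 76−1 = 75

12, 19, 27, 37, 49, 63, 69, 75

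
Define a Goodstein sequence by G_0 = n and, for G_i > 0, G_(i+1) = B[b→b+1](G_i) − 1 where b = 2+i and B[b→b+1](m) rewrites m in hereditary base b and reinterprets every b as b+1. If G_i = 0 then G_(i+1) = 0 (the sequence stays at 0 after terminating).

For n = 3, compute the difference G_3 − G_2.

G_0=3  [base 2] 2 + 1  →[2↦3]→  3 + 1 = 4  −1 ⇒ G_1=3
G_1=3  [base 3] 3  →[3↦4]→  4 = 4  −1 ⇒ G_2=3
G_2=3  [base 4] 3  →[4↦5]→  3 = 3  −1 ⇒ G_3=2

-1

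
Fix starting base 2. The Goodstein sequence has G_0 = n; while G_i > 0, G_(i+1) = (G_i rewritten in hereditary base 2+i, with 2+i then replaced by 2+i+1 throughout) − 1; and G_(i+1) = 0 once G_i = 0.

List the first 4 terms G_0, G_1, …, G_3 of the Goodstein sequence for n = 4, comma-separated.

4 —HB2→ 2^2 —bump→ 3^3 = 27 —(−1)→ 26
26 —HB3→ 2·3^2 + 2·3 + 2 —bump→ 2·4^2 + 2·4 + 2 = 42 —(−1)→ 41
41 —HB4→ 2·4^2 + 2·4 + 1 —bump→ 2·5^2 + 2·5 + 1 = 61 —(−1)→ 60

4, 26, 41, 60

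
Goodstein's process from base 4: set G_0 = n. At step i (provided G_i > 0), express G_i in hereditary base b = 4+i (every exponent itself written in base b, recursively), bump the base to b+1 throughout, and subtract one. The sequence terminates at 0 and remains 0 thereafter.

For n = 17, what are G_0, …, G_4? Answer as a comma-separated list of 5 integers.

step 0: 17 = 4^2 + 1; sub 5 for 4: 5^2 + 1; = 26; G_1 = 26−1 = 25
step 1: 25 = 5^2; sub 6 for 5: 6^2; = 36; G_2 = 36−1 = 35
step 2: 35 = 5·6 + 5; sub 7 for 6: 5·7 + 5; = 40; G_3 = 40−1 = 39
step 3: 39 = 5·7 + 4; sub 8 for 7: 5·8 + 4; = 44; G_4 = 44−1 = 43

17, 25, 35, 39, 43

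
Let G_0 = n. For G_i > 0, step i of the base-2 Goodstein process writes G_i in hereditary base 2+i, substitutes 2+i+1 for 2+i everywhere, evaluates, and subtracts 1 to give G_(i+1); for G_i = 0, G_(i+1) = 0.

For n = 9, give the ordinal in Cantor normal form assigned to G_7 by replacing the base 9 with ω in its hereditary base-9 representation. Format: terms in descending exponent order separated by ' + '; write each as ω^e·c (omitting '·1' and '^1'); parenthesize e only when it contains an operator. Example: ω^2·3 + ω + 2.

base 2: 9 = 2^(2 + 1) + 1; at 3: 3^(3 + 1) + 1 = 82; next = 81
base 3: 81 = 3^(3 + 1); at 4: 4^(4 + 1) = 1024; next = 1023
base 4: 1023 = 3·4^4 + 3·4^3 + 3·4^2 + 3·4 + 3; at 5: 3·5^5 + 3·5^3 + 3·5^2 + 3·5 + 3 = 9843; next = 9842
base 5: 9842 = 3·5^5 + 3·5^3 + 3·5^2 + 3·5 + 2; at 6: 3·6^6 + 3·6^3 + 3·6^2 + 3·6 + 2 = 140744; next = 140743
base 6: 140743 = 3·6^6 + 3·6^3 + 3·6^2 + 3·6 + 1; at 7: 3·7^7 + 3·7^3 + 3·7^2 + 3·7 + 1 = 2471827; next = 2471826
base 7: 2471826 = 3·7^7 + 3·7^3 + 3·7^2 + 3·7; at 8: 3·8^8 + 3·8^3 + 3·8^2 + 3·8 = 50333400; next = 50333399
base 8: 50333399 = 3·8^8 + 3·8^3 + 3·8^2 + 2·8 + 7; at 9: 3·9^9 + 3·9^3 + 3·9^2 + 2·9 + 7 = 1162263922; next = 1162263921

ω^ω·3 + ω^3·3 + ω^2·3 + ω·2 + 6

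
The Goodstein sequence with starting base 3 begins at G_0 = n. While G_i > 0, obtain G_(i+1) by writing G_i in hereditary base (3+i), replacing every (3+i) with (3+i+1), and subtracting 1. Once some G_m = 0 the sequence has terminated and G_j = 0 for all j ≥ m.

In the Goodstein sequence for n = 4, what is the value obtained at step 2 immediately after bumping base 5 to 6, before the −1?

step 0: 4 = 3 + 1; sub 4 for 3: 4 + 1; = 5; G_1 = 5−1 = 4
step 1: 4 = 4; sub 5 for 4: 5; = 5; G_2 = 5−1 = 4
step 2: 4 = 4; sub 6 for 5: 4; = 4; G_3 = 4−1 = 3

4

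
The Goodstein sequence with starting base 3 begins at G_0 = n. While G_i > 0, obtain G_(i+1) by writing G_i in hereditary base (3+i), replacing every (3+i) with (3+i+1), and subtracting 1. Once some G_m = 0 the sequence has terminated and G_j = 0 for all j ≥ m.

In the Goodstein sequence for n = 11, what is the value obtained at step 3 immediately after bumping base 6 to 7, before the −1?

(0) 11|_3 = 3^2 + 2 ↦ 4^2 + 2|_4 = 18 ⇒ 17
(1) 17|_4 = 4^2 + 1 ↦ 5^2 + 1|_5 = 26 ⇒ 25
(2) 25|_5 = 5^2 ↦ 6^2|_6 = 36 ⇒ 35
(3) 35|_6 = 5·6 + 5 ↦ 5·7 + 5|_7 = 40 ⇒ 39

40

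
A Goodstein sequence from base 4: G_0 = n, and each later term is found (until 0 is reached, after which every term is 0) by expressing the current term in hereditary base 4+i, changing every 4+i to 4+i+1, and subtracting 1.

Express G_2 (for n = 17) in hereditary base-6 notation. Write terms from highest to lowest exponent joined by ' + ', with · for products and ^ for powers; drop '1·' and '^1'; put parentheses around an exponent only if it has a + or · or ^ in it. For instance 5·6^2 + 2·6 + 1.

5·6 + 5

G_0=17  [base 4] 4^2 + 1  →[4↦5]→  5^2 + 1 = 26  −1 ⇒ G_1=25
G_1=25  [base 5] 5^2  →[5↦6]→  6^2 = 36  −1 ⇒ G_2=35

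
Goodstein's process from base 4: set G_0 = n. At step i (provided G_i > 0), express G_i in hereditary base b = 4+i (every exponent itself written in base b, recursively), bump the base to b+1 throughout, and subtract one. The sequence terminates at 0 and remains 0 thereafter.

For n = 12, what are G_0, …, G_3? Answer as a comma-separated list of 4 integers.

12 —HB4→ 3·4 —bump→ 3·5 = 15 —(−1)→ 14
14 —HB5→ 2·5 + 4 —bump→ 2·6 + 4 = 16 —(−1)→ 15
15 —HB6→ 2·6 + 3 —bump→ 2·7 + 3 = 17 —(−1)→ 16

12, 14, 15, 16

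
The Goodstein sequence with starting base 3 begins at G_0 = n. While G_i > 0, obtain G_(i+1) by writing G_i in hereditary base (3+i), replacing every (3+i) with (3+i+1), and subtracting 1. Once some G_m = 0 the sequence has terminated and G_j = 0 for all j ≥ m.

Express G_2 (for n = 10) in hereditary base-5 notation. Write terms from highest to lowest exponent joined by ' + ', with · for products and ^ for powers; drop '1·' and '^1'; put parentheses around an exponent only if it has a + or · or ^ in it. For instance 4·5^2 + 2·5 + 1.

4·5 + 4

i=0: 10 = 3^2 + 1 (b=3); 3→4: 4^2 + 1 = 17; 17−1 = 16
i=1: 16 = 4^2 (b=4); 4→5: 5^2 = 25; 25−1 = 24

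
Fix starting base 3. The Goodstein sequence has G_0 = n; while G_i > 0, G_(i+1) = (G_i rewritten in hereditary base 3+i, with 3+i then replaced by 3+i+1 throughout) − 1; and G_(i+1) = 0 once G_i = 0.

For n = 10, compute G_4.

30

[0] 10 ≡ 3^2 + 1 (base 3). Lift 4: 17. −1: 16.
[1] 16 ≡ 4^2 (base 4). Lift 5: 25. −1: 24.
[2] 24 ≡ 4·5 + 4 (base 5). Lift 6: 28. −1: 27.
[3] 27 ≡ 4·6 + 3 (base 6). Lift 7: 31. −1: 30.
[4] 30 ≡ 4·7 + 2 (base 7). Lift 8: 34. −1: 33.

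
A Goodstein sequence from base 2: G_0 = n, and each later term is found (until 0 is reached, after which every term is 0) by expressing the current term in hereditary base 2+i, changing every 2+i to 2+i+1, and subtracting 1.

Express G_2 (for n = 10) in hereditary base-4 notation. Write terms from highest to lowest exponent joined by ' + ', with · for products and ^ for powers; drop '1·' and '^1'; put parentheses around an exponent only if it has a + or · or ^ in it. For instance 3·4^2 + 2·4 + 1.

G_0=10  [base 2] 2^(2 + 1) + 2  →[2↦3]→  3^(3 + 1) + 3 = 84  −1 ⇒ G_1=83
G_1=83  [base 3] 3^(3 + 1) + 2  →[3↦4]→  4^(4 + 1) + 2 = 1026  −1 ⇒ G_2=1025
G_2=1025  [base 4] 4^(4 + 1) + 1  →[4↦5]→  5^(5 + 1) + 1 = 15626  −1 ⇒ G_3=15625

4^(4 + 1) + 1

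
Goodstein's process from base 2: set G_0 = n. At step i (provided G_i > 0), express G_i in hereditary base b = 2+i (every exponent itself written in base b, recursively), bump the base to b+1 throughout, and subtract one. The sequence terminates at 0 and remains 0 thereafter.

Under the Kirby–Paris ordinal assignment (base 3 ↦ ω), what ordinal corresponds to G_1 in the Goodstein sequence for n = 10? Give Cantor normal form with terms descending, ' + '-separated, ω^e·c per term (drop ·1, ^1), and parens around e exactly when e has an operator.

ω^(ω + 1) + 2

[0] 10 ≡ 2^(2 + 1) + 2 (base 2). Lift 3: 84. −1: 83.
[1] 83 ≡ 3^(3 + 1) + 2 (base 3). Lift 4: 1026. −1: 1025.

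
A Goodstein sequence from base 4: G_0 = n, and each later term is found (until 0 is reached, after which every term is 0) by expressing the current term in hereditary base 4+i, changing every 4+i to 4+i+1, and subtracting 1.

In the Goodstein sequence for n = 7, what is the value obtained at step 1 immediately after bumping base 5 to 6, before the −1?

8

(0) 7|_4 = 4 + 3 ↦ 5 + 3|_5 = 8 ⇒ 7
(1) 7|_5 = 5 + 2 ↦ 6 + 2|_6 = 8 ⇒ 7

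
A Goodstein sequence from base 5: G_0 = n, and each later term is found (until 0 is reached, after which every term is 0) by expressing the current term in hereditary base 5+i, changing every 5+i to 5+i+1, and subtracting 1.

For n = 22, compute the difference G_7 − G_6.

22 —HB5→ 4·5 + 2 —bump→ 4·6 + 2 = 26 —(−1)→ 25
25 —HB6→ 4·6 + 1 —bump→ 4·7 + 1 = 29 —(−1)→ 28
28 —HB7→ 4·7 —bump→ 4·8 = 32 —(−1)→ 31
31 —HB8→ 3·8 + 7 —bump→ 3·9 + 7 = 34 —(−1)→ 33
33 —HB9→ 3·9 + 6 —bump→ 3·10 + 6 = 36 —(−1)→ 35
35 —HB10→ 3·10 + 5 —bump→ 3·11 + 5 = 38 —(−1)→ 37
37 —HB11→ 3·11 + 4 —bump→ 3·12 + 4 = 40 —(−1)→ 39

2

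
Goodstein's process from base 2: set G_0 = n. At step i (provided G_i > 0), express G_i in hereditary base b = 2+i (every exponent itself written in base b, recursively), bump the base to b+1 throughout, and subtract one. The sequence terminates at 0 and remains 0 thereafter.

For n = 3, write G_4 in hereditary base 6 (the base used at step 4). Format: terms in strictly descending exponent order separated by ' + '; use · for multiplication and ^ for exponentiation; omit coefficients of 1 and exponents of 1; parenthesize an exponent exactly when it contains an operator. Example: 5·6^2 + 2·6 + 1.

1

G_0 = 3. HB_2(3) = 2 + 1. Bump = 4. G_1 = 3.
G_1 = 3. HB_3(3) = 3. Bump = 4. G_2 = 3.
G_2 = 3. HB_4(3) = 3. Bump = 3. G_3 = 2.
G_3 = 2. HB_5(2) = 2. Bump = 2. G_4 = 1.
G_4 = 1. HB_6(1) = 1. Bump = 1. G_5 = 0.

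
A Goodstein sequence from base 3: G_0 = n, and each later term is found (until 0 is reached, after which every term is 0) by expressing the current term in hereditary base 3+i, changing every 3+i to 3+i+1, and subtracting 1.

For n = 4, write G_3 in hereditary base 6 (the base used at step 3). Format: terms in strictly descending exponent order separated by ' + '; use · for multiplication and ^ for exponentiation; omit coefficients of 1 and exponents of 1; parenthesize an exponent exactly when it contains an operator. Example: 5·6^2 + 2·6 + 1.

3

(0) 4|_3 = 3 + 1 ↦ 4 + 1|_4 = 5 ⇒ 4
(1) 4|_4 = 4 ↦ 5|_5 = 5 ⇒ 4
(2) 4|_5 = 4 ↦ 4|_6 = 4 ⇒ 3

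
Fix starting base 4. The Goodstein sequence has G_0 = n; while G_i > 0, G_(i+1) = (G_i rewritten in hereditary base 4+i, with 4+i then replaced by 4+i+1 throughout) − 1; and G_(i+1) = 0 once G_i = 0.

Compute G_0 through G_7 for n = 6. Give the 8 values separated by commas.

(0) 6|_4 = 4 + 2 ↦ 5 + 2|_5 = 7 ⇒ 6
(1) 6|_5 = 5 + 1 ↦ 6 + 1|_6 = 7 ⇒ 6
(2) 6|_6 = 6 ↦ 7|_7 = 7 ⇒ 6
(3) 6|_7 = 6 ↦ 6|_8 = 6 ⇒ 5
(4) 5|_8 = 5 ↦ 5|_9 = 5 ⇒ 4
(5) 4|_9 = 4 ↦ 4|_10 = 4 ⇒ 3
(6) 3|_10 = 3 ↦ 3|_11 = 3 ⇒ 2

6, 6, 6, 6, 5, 4, 3, 2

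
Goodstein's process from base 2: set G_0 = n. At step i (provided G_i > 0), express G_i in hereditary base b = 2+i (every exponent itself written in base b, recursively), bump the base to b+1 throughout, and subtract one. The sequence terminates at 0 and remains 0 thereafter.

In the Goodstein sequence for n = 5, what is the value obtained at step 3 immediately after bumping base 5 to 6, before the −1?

776

G_0=5  [base 2] 2^2 + 1  →[2↦3]→  3^3 + 1 = 28  −1 ⇒ G_1=27
G_1=27  [base 3] 3^3  →[3↦4]→  4^4 = 256  −1 ⇒ G_2=255
G_2=255  [base 4] 3·4^3 + 3·4^2 + 3·4 + 3  →[4↦5]→  3·5^3 + 3·5^2 + 3·5 + 3 = 468  −1 ⇒ G_3=467
G_3=467  [base 5] 3·5^3 + 3·5^2 + 3·5 + 2  →[5↦6]→  3·6^3 + 3·6^2 + 3·6 + 2 = 776  −1 ⇒ G_4=775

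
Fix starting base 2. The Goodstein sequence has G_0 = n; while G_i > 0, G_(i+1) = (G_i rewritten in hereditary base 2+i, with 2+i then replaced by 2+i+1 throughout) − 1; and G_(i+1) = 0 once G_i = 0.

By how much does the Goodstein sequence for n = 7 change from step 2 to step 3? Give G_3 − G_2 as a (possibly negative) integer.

2868

base 2: 7 = 2^2 + 2 + 1; at 3: 3^3 + 3 + 1 = 31; next = 30
base 3: 30 = 3^3 + 3; at 4: 4^4 + 4 = 260; next = 259
base 4: 259 = 4^4 + 3; at 5: 5^5 + 3 = 3128; next = 3127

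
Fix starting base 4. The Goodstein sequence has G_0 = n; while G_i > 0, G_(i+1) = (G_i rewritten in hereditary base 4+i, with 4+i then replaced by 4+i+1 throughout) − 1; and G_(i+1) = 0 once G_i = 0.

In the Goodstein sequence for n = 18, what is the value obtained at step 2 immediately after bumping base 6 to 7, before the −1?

49

base 4: 18 = 4^2 + 2; at 5: 5^2 + 2 = 27; next = 26
base 5: 26 = 5^2 + 1; at 6: 6^2 + 1 = 37; next = 36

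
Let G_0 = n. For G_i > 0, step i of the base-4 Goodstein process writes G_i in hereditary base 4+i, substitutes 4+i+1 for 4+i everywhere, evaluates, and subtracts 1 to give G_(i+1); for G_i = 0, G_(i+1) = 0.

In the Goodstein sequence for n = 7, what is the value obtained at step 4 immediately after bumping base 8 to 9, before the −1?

7

(0) 7|_4 = 4 + 3 ↦ 5 + 3|_5 = 8 ⇒ 7
(1) 7|_5 = 5 + 2 ↦ 6 + 2|_6 = 8 ⇒ 7
(2) 7|_6 = 6 + 1 ↦ 7 + 1|_7 = 8 ⇒ 7
(3) 7|_7 = 7 ↦ 8|_8 = 8 ⇒ 7
(4) 7|_8 = 7 ↦ 7|_9 = 7 ⇒ 6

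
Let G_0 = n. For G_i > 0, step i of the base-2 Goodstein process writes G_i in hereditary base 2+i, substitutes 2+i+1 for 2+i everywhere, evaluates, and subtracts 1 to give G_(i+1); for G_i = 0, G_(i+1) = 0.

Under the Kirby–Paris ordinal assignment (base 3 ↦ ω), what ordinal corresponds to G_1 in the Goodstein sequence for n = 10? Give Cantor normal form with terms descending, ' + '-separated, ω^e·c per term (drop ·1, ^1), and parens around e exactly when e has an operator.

(0) 10|_2 = 2^(2 + 1) + 2 ↦ 3^(3 + 1) + 3|_3 = 84 ⇒ 83
(1) 83|_3 = 3^(3 + 1) + 2 ↦ 4^(4 + 1) + 2|_4 = 1026 ⇒ 1025

ω^(ω + 1) + 2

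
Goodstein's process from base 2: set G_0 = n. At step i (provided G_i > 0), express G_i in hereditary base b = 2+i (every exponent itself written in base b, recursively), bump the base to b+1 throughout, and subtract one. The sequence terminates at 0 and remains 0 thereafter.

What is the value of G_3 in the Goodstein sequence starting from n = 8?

8 —HB2→ 2^(2 + 1) —bump→ 3^(3 + 1) = 81 —(−1)→ 80
80 —HB3→ 2·3^3 + 2·3^2 + 2·3 + 2 —bump→ 2·4^4 + 2·4^2 + 2·4 + 2 = 554 —(−1)→ 553
553 —HB4→ 2·4^4 + 2·4^2 + 2·4 + 1 —bump→ 2·5^5 + 2·5^2 + 2·5 + 1 = 6311 —(−1)→ 6310
6310 —HB5→ 2·5^5 + 2·5^2 + 2·5 —bump→ 2·6^6 + 2·6^2 + 2·6 = 93396 —(−1)→ 93395

6310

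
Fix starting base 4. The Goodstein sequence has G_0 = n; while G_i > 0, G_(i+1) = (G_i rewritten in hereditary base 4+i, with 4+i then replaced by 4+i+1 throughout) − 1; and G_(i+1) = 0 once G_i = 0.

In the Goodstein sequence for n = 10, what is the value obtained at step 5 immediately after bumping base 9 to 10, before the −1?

14

[0] 10 ≡ 2·4 + 2 (base 4). Lift 5: 12. −1: 11.
[1] 11 ≡ 2·5 + 1 (base 5). Lift 6: 13. −1: 12.
[2] 12 ≡ 2·6 (base 6). Lift 7: 14. −1: 13.
[3] 13 ≡ 7 + 6 (base 7). Lift 8: 14. −1: 13.
[4] 13 ≡ 8 + 5 (base 8). Lift 9: 14. −1: 13.
[5] 13 ≡ 9 + 4 (base 9). Lift 10: 14. −1: 13.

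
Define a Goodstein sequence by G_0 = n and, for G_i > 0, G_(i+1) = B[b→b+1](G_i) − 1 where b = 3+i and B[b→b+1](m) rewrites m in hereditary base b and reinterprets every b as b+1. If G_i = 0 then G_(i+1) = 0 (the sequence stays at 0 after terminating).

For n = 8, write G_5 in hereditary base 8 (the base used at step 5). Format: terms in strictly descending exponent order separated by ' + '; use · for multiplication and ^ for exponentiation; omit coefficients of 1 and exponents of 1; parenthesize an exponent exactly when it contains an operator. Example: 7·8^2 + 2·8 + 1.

(0) 8|_3 = 2·3 + 2 ↦ 2·4 + 2|_4 = 10 ⇒ 9
(1) 9|_4 = 2·4 + 1 ↦ 2·5 + 1|_5 = 11 ⇒ 10
(2) 10|_5 = 2·5 ↦ 2·6|_6 = 12 ⇒ 11
(3) 11|_6 = 6 + 5 ↦ 7 + 5|_7 = 12 ⇒ 11
(4) 11|_7 = 7 + 4 ↦ 8 + 4|_8 = 12 ⇒ 11
(5) 11|_8 = 8 + 3 ↦ 9 + 3|_9 = 12 ⇒ 11

8 + 3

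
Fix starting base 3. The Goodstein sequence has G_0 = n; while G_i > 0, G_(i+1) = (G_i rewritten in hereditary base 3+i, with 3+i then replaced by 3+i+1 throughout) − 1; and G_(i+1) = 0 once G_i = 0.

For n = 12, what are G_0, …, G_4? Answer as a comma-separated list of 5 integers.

step 0: 12 = 3^2 + 3; sub 4 for 3: 4^2 + 4; = 20; G_1 = 20−1 = 19
step 1: 19 = 4^2 + 3; sub 5 for 4: 5^2 + 3; = 28; G_2 = 28−1 = 27
step 2: 27 = 5^2 + 2; sub 6 for 5: 6^2 + 2; = 38; G_3 = 38−1 = 37
step 3: 37 = 6^2 + 1; sub 7 for 6: 7^2 + 1; = 50; G_4 = 50−1 = 49

12, 19, 27, 37, 49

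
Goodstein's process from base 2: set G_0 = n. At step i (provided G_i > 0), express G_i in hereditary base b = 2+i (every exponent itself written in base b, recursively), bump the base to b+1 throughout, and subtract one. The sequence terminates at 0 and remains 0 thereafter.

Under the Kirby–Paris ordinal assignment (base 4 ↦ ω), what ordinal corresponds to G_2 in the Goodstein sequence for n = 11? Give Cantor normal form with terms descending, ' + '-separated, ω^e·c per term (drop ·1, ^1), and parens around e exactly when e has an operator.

G_0=11  [base 2] 2^(2 + 1) + 2 + 1  →[2↦3]→  3^(3 + 1) + 3 + 1 = 85  −1 ⇒ G_1=84
G_1=84  [base 3] 3^(3 + 1) + 3  →[3↦4]→  4^(4 + 1) + 4 = 1028  −1 ⇒ G_2=1027

ω^(ω + 1) + 3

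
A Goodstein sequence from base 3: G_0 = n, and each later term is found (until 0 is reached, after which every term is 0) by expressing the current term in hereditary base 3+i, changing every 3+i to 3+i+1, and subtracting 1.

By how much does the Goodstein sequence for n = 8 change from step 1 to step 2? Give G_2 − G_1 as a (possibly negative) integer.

1

(0) 8|_3 = 2·3 + 2 ↦ 2·4 + 2|_4 = 10 ⇒ 9
(1) 9|_4 = 2·4 + 1 ↦ 2·5 + 1|_5 = 11 ⇒ 10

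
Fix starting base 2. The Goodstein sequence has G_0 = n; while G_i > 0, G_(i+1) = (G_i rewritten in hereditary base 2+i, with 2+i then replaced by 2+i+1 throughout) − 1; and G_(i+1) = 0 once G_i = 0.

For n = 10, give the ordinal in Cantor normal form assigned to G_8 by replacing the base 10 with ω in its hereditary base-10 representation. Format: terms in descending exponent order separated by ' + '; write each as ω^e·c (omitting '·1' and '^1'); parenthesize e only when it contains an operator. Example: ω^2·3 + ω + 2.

G_0 = 10. HB_2(10) = 2^(2 + 1) + 2. Bump = 84. G_1 = 83.
G_1 = 83. HB_3(83) = 3^(3 + 1) + 2. Bump = 1026. G_2 = 1025.
G_2 = 1025. HB_4(1025) = 4^(4 + 1) + 1. Bump = 15626. G_3 = 15625.
G_3 = 15625. HB_5(15625) = 5^(5 + 1). Bump = 279936. G_4 = 279935.
G_4 = 279935. HB_6(279935) = 5·6^6 + 5·6^5 + 5·6^4 + 5·6^3 + 5·6^2 + 5·6 + 5. Bump = 4215755. G_5 = 4215754.
G_5 = 4215754. HB_7(4215754) = 5·7^7 + 5·7^5 + 5·7^4 + 5·7^3 + 5·7^2 + 5·7 + 4. Bump = 84073324. G_6 = 84073323.
G_6 = 84073323. HB_8(84073323) = 5·8^8 + 5·8^5 + 5·8^4 + 5·8^3 + 5·8^2 + 5·8 + 3. Bump = 1937434593. G_7 = 1937434592.
G_7 = 1937434592. HB_9(1937434592) = 5·9^9 + 5·9^5 + 5·9^4 + 5·9^3 + 5·9^2 + 5·9 + 2. Bump = 50000555552. G_8 = 50000555551.

ω^ω·5 + ω^5·5 + ω^4·5 + ω^3·5 + ω^2·5 + ω·5 + 1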